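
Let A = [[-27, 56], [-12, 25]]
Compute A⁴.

tr A = -2 and det A = -3, so the characteristic polynomial is λ² − (-2)λ + (-3) with roots 1 and -3.
Eigenvectors give P = [[2, -7], [1, -3]] with P⁻¹ = [[-3, 7], [-1, 2]], and A = P·diag(1, -3)·P⁻¹.
Then A⁴ = P·diag(1, 81)·P⁻¹ = [[2, -567], [1, -243]] · [[-3, 7], [-1, 2]] = [[561, -1120], [240, -479]].

[[561, -1120], [240, -479]]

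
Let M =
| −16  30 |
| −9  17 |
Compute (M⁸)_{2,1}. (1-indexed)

−765

tr M = 1 and det M = −2, so the characteristic polynomial is λ² − (1)λ + (−2) with roots −1 and 2.
Eigenvectors give P = [[−2, 5], [−1, 3]] with P⁻¹ = [[−3, 5], [−1, 2]], and M = P·diag(−1, 2)·P⁻¹.
Then M⁸ = P·diag(1, 256)·P⁻¹ = [[−2, 1280], [−1, 768]] · [[−3, 5], [−1, 2]] = [[−1274, 2550], [−765, 1531]].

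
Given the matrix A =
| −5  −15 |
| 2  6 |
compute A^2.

A² = A (a projection; rank 1, trace 1), so A^2 = A.

[[−5, −15], [2, 6]]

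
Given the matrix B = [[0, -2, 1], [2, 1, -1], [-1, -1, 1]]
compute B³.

B² = [[-5, -3, 3], [3, -2, 0], [-3, 0, 1]]
B³ = [[-9, 4, 1], [-4, -8, 5], [-1, 5, -2]]

[[-9, 4, 1], [-4, -8, 5], [-1, 5, -2]]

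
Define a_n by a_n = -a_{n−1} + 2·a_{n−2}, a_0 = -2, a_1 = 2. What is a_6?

With companion matrix B = [[-1, 2], [1, 0]], [a_n, a_{n−1}]ᵀ = B·[a_{n−1}, a_{n−2}]ᵀ, so [a_6, a_5]ᵀ = B⁵·[a_1, a_0]ᵀ.
B⁵ = [[-21, 22], [11, -10]], giving [a_6, a_5]ᵀ = [[-86], [42]].

-86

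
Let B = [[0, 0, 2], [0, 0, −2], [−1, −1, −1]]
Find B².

[[−2, −2, −2], [2, 2, 2], [1, 1, 1]]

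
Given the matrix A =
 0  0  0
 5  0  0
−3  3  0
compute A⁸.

A is strictly triangular, hence nilpotent: A³ = 0, so A⁸ = 0.

[[0, 0, 0], [0, 0, 0], [0, 0, 0]]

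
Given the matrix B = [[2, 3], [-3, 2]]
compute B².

[[-5, 12], [-12, -5]]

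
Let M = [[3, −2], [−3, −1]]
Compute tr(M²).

22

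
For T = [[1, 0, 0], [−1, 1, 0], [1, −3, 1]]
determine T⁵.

[[1, 0, 0], [−5, 1, 0], [35, −15, 1]]

T = I + N where N = [[0, 0, 0], [−1, 0, 0], [1, −3, 0]] is strictly lower-triangular, so N³ = 0.
(I + N)⁵ = I + 5·N + 10·N² = [[1, 0, 0], [−5, 1, 0], [35, −15, 1]].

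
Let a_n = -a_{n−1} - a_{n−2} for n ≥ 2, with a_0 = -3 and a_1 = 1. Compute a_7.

1

With companion matrix Q = [[-1, -1], [1, 0]], [a_n, a_{n−1}]ᵀ = Q·[a_{n−1}, a_{n−2}]ᵀ, so [a_7, a_6]ᵀ = Q⁶·[a_1, a_0]ᵀ.
Q⁶ = [[1, 0], [0, 1]], giving [a_7, a_6]ᵀ = [[1], [-3]].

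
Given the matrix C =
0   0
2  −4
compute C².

[[0, 0], [−8, 16]]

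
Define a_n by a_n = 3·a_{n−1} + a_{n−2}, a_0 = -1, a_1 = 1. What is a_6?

With companion matrix B = [[3, 1], [1, 0]], [a_n, a_{n−1}]ᵀ = B·[a_{n−1}, a_{n−2}]ᵀ, so [a_6, a_5]ᵀ = B^5·[a_1, a_0]ᵀ.
B^5 = [[360, 109], [109, 33]], giving [a_6, a_5]ᵀ = [[251], [76]].

251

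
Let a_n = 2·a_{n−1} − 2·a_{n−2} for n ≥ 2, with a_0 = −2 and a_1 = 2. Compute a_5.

−8

With companion matrix T = [[2, −2], [1, 0]], [a_n, a_{n−1}]ᵀ = T·[a_{n−1}, a_{n−2}]ᵀ, so [a_5, a_4]ᵀ = T⁴·[a_1, a_0]ᵀ.
T⁴ = [[−4, 0], [0, −4]], giving [a_5, a_4]ᵀ = [[−8], [8]].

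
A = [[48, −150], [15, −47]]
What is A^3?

[[342, −1050], [105, −323]]

tr A = 1 and det A = −6, so the characteristic polynomial is λ² − (1)λ + (−6) with roots 3 and −2.
Eigenvectors give P = [[10, −3], [3, −1]] with P⁻¹ = [[1, −3], [3, −10]], and A = P·diag(3, −2)·P⁻¹.
Then A^3 = P·diag(27, −8)·P⁻¹ = [[270, 24], [81, 8]] · [[1, −3], [3, −10]] = [[342, −1050], [105, −323]].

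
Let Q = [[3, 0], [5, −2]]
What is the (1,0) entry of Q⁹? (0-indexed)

20195

tr Q = 1 and det Q = −6, so the characteristic polynomial is λ² − (1)λ + (−6) with roots 3 and −2.
Eigenvectors give P = [[−1, 0], [−1, −1]] with P⁻¹ = [[−1, 0], [1, −1]], and Q = P·diag(3, −2)·P⁻¹.
Then Q⁹ = P·diag(19683, −512)·P⁻¹ = [[−19683, 0], [−19683, 512]] · [[−1, 0], [1, −1]] = [[19683, 0], [20195, −512]].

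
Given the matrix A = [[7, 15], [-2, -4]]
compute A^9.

tr A = 3 and det A = 2, so the characteristic polynomial is λ² − (3)λ + (2) with roots 1 and 2.
Eigenvectors give P = [[5, 3], [-2, -1]] with P⁻¹ = [[-1, -3], [2, 5]], and A = P·diag(1, 2)·P⁻¹.
Then A^9 = P·diag(1, 512)·P⁻¹ = [[5, 1536], [-2, -512]] · [[-1, -3], [2, 5]] = [[3067, 7665], [-1022, -2554]].

[[3067, 7665], [-1022, -2554]]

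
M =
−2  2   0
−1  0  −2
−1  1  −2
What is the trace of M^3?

M^2 = [[2, −4, −4], [4, −4, 4], [3, −4, 2]]
M^3 = [[4, 0, 16], [−8, 12, 0], [−4, 8, 4]]

20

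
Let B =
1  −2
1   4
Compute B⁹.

[[−18659, −38342], [19171, 38854]]

tr B = 5 and det B = 6, so the characteristic polynomial is λ² − (5)λ + (6) with roots 2 and 3.
Eigenvectors give P = [[2, −1], [−1, 1]] with P⁻¹ = [[1, 1], [1, 2]], and B = P·diag(2, 3)·P⁻¹.
Then B⁹ = P·diag(512, 19683)·P⁻¹ = [[1024, −19683], [−512, 19683]] · [[1, 1], [1, 2]] = [[−18659, −38342], [19171, 38854]].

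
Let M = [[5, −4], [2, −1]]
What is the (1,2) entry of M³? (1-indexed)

−52

tr M = 4 and det M = 3, so the characteristic polynomial is λ² − (4)λ + (3) with roots 1 and 3.
Eigenvectors give P = [[1, 2], [1, 1]] with P⁻¹ = [[−1, 2], [1, −1]], and M = P·diag(1, 3)·P⁻¹.
Then M³ = P·diag(1, 27)·P⁻¹ = [[1, 54], [1, 27]] · [[−1, 2], [1, −1]] = [[53, −52], [26, −25]].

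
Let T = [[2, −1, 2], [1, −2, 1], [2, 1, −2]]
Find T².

[[7, 2, −1], [2, 4, −2], [1, −6, 9]]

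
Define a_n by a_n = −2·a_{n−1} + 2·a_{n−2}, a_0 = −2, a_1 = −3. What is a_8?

1376

With companion matrix T = [[−2, 2], [1, 0]], [a_n, a_{n−1}]ᵀ = T·[a_{n−1}, a_{n−2}]ᵀ, so [a_8, a_7]ᵀ = T⁷·[a_1, a_0]ᵀ.
T⁷ = [[−896, 656], [328, −240]], giving [a_8, a_7]ᵀ = [[1376], [−504]].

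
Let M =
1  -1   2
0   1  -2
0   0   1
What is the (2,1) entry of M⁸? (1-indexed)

0

M = I + N where N = [[0, -1, 2], [0, 0, -2], [0, 0, 0]] is strictly upper-triangular, so N³ = 0.
(I + N)⁸ = I + 8·N + 28·N² = [[1, -8, 72], [0, 1, -16], [0, 0, 1]].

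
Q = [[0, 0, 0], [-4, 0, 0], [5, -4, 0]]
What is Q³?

Q is strictly triangular, hence nilpotent: Q³ = 0, so Q³ = 0.

[[0, 0, 0], [0, 0, 0], [0, 0, 0]]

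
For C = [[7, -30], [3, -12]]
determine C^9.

[[172027, -575130], [57513, -192222]]

tr C = -5 and det C = 6, so the characteristic polynomial is λ² − (-5)λ + (6) with roots -2 and -3.
Eigenvectors give P = [[10, 3], [3, 1]] with P⁻¹ = [[1, -3], [-3, 10]], and C = P·diag(-2, -3)·P⁻¹.
Then C^9 = P·diag(-512, -19683)·P⁻¹ = [[-5120, -59049], [-1536, -19683]] · [[1, -3], [-3, 10]] = [[172027, -575130], [57513, -192222]].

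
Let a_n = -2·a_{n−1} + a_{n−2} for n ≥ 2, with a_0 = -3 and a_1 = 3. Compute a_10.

With companion matrix T = [[-2, 1], [1, 0]], [a_n, a_{n−1}]ᵀ = T·[a_{n−1}, a_{n−2}]ᵀ, so [a_10, a_9]ᵀ = T⁹·[a_1, a_0]ᵀ.
T⁹ = [[-2378, 985], [985, -408]], giving [a_10, a_9]ᵀ = [[-10089], [4179]].

-10089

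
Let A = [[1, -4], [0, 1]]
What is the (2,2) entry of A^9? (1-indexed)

1

A = I + N where N = [[0, -4], [0, 0]] is strictly upper-triangular, so N^2 = 0.
(I + N)^9 = I + 9·N = [[1, -36], [0, 1]].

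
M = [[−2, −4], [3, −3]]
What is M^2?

[[−8, 20], [−15, −3]]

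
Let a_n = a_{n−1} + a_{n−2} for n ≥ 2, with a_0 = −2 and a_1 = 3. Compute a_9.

With companion matrix M = [[1, 1], [1, 0]], [a_n, a_{n−1}]ᵀ = M·[a_{n−1}, a_{n−2}]ᵀ, so [a_9, a_8]ᵀ = M^8·[a_1, a_0]ᵀ.
M^8 = [[34, 21], [21, 13]], giving [a_9, a_8]ᵀ = [[60], [37]].

60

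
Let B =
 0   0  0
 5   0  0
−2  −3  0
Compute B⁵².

[[0, 0, 0], [0, 0, 0], [0, 0, 0]]

B is strictly triangular, hence nilpotent: B³ = 0, so B⁵² = 0.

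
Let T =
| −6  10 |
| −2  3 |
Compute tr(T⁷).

tr T = −3 and det T = 2, so the characteristic polynomial is λ² − (−3)λ + (2) with roots −1 and −2.
Eigenvectors give P = [[2, 5], [1, 2]] with P⁻¹ = [[−2, 5], [1, −2]], and T = P·diag(−1, −2)·P⁻¹.
Then T⁷ = P·diag(−1, −128)·P⁻¹ = [[−2, −640], [−1, −256]] · [[−2, 5], [1, −2]] = [[−636, 1270], [−254, 507]].

−129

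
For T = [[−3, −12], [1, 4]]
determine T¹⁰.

T² = T (a projection; rank 1, trace 1), so T¹⁰ = T.

[[−3, −12], [1, 4]]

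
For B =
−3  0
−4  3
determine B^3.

[[−27, 0], [−36, 27]]

B^2 = [[9, 0], [0, 9]]
B^3 = [[−27, 0], [−36, 27]]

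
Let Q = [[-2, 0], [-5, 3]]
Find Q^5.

[[-32, 0], [-275, 243]]

tr Q = 1 and det Q = -6, so the characteristic polynomial is λ² − (1)λ + (-6) with roots 3 and -2.
Eigenvectors give P = [[0, 1], [-1, 1]] with P⁻¹ = [[1, -1], [1, 0]], and Q = P·diag(3, -2)·P⁻¹.
Then Q^5 = P·diag(243, -32)·P⁻¹ = [[0, -32], [-243, -32]] · [[1, -1], [1, 0]] = [[-32, 0], [-275, 243]].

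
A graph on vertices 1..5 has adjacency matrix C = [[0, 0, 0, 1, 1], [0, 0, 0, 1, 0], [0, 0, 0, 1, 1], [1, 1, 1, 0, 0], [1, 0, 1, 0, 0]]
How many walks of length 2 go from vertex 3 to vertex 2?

The number of length-2 walks from vertex 3 to vertex 2 is entry (3,2) of C², where C is the adjacency matrix.
C² = [[2, 1, 2, 0, 0], [1, 1, 1, 0, 0], [2, 1, 2, 0, 0], [0, 0, 0, 3, 2], [0, 0, 0, 2, 2]]

1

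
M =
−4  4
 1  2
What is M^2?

[[20, −8], [−2, 8]]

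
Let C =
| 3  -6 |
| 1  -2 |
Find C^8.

[[3, -6], [1, -2]]

C² = C (a projection; rank 1, trace 1), so C^8 = C.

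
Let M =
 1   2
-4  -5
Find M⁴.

[[-79, -80], [160, 161]]

tr M = -4 and det M = 3, so the characteristic polynomial is λ² − (-4)λ + (3) with roots -3 and -1.
Eigenvectors give P = [[1, -1], [-2, 1]] with P⁻¹ = [[-1, -1], [-2, -1]], and M = P·diag(-3, -1)·P⁻¹.
Then M⁴ = P·diag(81, 1)·P⁻¹ = [[81, -1], [-162, 1]] · [[-1, -1], [-2, -1]] = [[-79, -80], [160, 161]].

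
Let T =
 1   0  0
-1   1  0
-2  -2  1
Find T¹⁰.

[[1, 0, 0], [-10, 1, 0], [70, -20, 1]]

T = I + N where N = [[0, 0, 0], [-1, 0, 0], [-2, -2, 0]] is strictly lower-triangular, so N³ = 0.
(I + N)¹⁰ = I + 10·N + 45·N² = [[1, 0, 0], [-10, 1, 0], [70, -20, 1]].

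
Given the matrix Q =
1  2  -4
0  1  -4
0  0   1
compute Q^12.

[[1, 24, -576], [0, 1, -48], [0, 0, 1]]

Q = I + N where N = [[0, 2, -4], [0, 0, -4], [0, 0, 0]] is strictly upper-triangular, so N^3 = 0.
(I + N)^12 = I + 12·N + 66·N^2 = [[1, 24, -576], [0, 1, -48], [0, 0, 1]].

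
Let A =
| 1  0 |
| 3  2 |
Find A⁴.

[[1, 0], [45, 16]]

A² = [[1, 0], [9, 4]]
A³ = [[1, 0], [21, 8]]
A⁴ = [[1, 0], [45, 16]]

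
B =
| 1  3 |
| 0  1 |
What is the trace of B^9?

B = I + N where N = [[0, 3], [0, 0]] is strictly upper-triangular, so N^2 = 0.
(I + N)^9 = I + 9·N = [[1, 27], [0, 1]].

2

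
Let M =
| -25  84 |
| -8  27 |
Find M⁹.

tr M = 2 and det M = -3, so the characteristic polynomial is λ² − (2)λ + (-3) with roots 3 and -1.
Eigenvectors give P = [[3, 7], [1, 2]] with P⁻¹ = [[-2, 7], [1, -3]], and M = P·diag(3, -1)·P⁻¹.
Then M⁹ = P·diag(19683, -1)·P⁻¹ = [[59049, -7], [19683, -2]] · [[-2, 7], [1, -3]] = [[-118105, 413364], [-39368, 137787]].

[[-118105, 413364], [-39368, 137787]]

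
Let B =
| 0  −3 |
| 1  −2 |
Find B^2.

[[−3, 6], [−2, 1]]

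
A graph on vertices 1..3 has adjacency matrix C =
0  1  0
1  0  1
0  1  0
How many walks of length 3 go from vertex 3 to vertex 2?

2

The number of length-3 walks from vertex 3 to vertex 2 is entry (3,2) of C^3, where C is the adjacency matrix.
C^2 = [[1, 0, 1], [0, 2, 0], [1, 0, 1]]
C^3 = [[0, 2, 0], [2, 0, 2], [0, 2, 0]]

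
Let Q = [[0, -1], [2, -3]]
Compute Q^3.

tr Q = -3 and det Q = 2, so the characteristic polynomial is λ² − (-3)λ + (2) with roots -2 and -1.
Eigenvectors give P = [[1, 1], [2, 1]] with P⁻¹ = [[-1, 1], [2, -1]], and Q = P·diag(-2, -1)·P⁻¹.
Then Q^3 = P·diag(-8, -1)·P⁻¹ = [[-8, -1], [-16, -1]] · [[-1, 1], [2, -1]] = [[6, -7], [14, -15]].

[[6, -7], [14, -15]]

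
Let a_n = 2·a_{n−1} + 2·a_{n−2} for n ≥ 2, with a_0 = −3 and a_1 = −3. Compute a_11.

With companion matrix C = [[2, 2], [1, 0]], [a_n, a_{n−1}]ᵀ = C·[a_{n−1}, a_{n−2}]ᵀ, so [a_11, a_10]ᵀ = C¹⁰·[a_1, a_0]ᵀ.
C¹⁰ = [[18272, 13376], [6688, 4896]], giving [a_11, a_10]ᵀ = [[−94944], [−34752]].

−94944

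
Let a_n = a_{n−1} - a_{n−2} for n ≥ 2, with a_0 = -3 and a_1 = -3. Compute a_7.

With companion matrix T = [[1, -1], [1, 0]], [a_n, a_{n−1}]ᵀ = T·[a_{n−1}, a_{n−2}]ᵀ, so [a_7, a_6]ᵀ = T^6·[a_1, a_0]ᵀ.
T^6 = [[1, 0], [0, 1]], giving [a_7, a_6]ᵀ = [[-3], [-3]].

-3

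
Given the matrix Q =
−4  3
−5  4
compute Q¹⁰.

Q² = I (check: tr Q = 0 and det Q = −1), so Q¹⁰ = I since 10 is even.

[[1, 0], [0, 1]]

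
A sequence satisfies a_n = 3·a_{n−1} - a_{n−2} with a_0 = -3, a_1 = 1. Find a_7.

809

With companion matrix Q = [[3, -1], [1, 0]], [a_n, a_{n−1}]ᵀ = Q·[a_{n−1}, a_{n−2}]ᵀ, so [a_7, a_6]ᵀ = Q^6·[a_1, a_0]ᵀ.
Q^6 = [[377, -144], [144, -55]], giving [a_7, a_6]ᵀ = [[809], [309]].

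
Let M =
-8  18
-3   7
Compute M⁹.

tr M = -1 and det M = -2, so the characteristic polynomial is λ² − (-1)λ + (-2) with roots 1 and -2.
Eigenvectors give P = [[-2, 3], [-1, 1]] with P⁻¹ = [[1, -3], [1, -2]], and M = P·diag(1, -2)·P⁻¹.
Then M⁹ = P·diag(1, -512)·P⁻¹ = [[-2, -1536], [-1, -512]] · [[1, -3], [1, -2]] = [[-1538, 3078], [-513, 1027]].

[[-1538, 3078], [-513, 1027]]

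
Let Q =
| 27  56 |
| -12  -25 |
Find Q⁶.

tr Q = 2 and det Q = -3, so the characteristic polynomial is λ² − (2)λ + (-3) with roots -1 and 3.
Eigenvectors give P = [[-2, 7], [1, -3]] with P⁻¹ = [[3, 7], [1, 2]], and Q = P·diag(-1, 3)·P⁻¹.
Then Q⁶ = P·diag(1, 729)·P⁻¹ = [[-2, 5103], [1, -2187]] · [[3, 7], [1, 2]] = [[5097, 10192], [-2184, -4367]].

[[5097, 10192], [-2184, -4367]]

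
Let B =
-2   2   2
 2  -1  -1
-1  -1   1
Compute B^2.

[[6, -8, -4], [-5, 6, 4], [-1, -2, 0]]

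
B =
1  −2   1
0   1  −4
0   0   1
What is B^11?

B = I + N where N = [[0, −2, 1], [0, 0, −4], [0, 0, 0]] is strictly upper-triangular, so N^3 = 0.
(I + N)^11 = I + 11·N + 55·N^2 = [[1, −22, 451], [0, 1, −44], [0, 0, 1]].

[[1, −22, 451], [0, 1, −44], [0, 0, 1]]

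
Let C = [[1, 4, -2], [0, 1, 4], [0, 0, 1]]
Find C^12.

[[1, 48, 1032], [0, 1, 48], [0, 0, 1]]

C = I + N where N = [[0, 4, -2], [0, 0, 4], [0, 0, 0]] is strictly upper-triangular, so N^3 = 0.
(I + N)^12 = I + 12·N + 66·N^2 = [[1, 48, 1032], [0, 1, 48], [0, 0, 1]].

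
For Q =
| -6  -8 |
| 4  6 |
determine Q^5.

tr Q = 0 and det Q = -4, so the characteristic polynomial is λ² − (0)λ + (-4) with roots 2 and -2.
Eigenvectors give P = [[-1, -2], [1, 1]] with P⁻¹ = [[1, 2], [-1, -1]], and Q = P·diag(2, -2)·P⁻¹.
Then Q^5 = P·diag(32, -32)·P⁻¹ = [[-32, 64], [32, -32]] · [[1, 2], [-1, -1]] = [[-96, -128], [64, 96]].

[[-96, -128], [64, 96]]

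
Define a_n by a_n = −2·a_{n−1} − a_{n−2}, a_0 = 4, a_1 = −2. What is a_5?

With companion matrix A = [[−2, −1], [1, 0]], [a_n, a_{n−1}]ᵀ = A·[a_{n−1}, a_{n−2}]ᵀ, so [a_5, a_4]ᵀ = A⁴·[a_1, a_0]ᵀ.
A⁴ = [[5, 4], [−4, −3]], giving [a_5, a_4]ᵀ = [[6], [−4]].

6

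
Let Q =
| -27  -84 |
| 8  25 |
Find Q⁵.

tr Q = -2 and det Q = -3, so the characteristic polynomial is λ² − (-2)λ + (-3) with roots -3 and 1.
Eigenvectors give P = [[7, -3], [-2, 1]] with P⁻¹ = [[1, 3], [2, 7]], and Q = P·diag(-3, 1)·P⁻¹.
Then Q⁵ = P·diag(-243, 1)·P⁻¹ = [[-1701, -3], [486, 1]] · [[1, 3], [2, 7]] = [[-1707, -5124], [488, 1465]].

[[-1707, -5124], [488, 1465]]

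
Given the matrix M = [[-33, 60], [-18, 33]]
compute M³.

[[-297, 540], [-162, 297]]

tr M = 0 and det M = -9, so the characteristic polynomial is λ² − (0)λ + (-9) with roots 3 and -3.
Eigenvectors give P = [[5, -2], [3, -1]] with P⁻¹ = [[-1, 2], [-3, 5]], and M = P·diag(3, -3)·P⁻¹.
Then M³ = P·diag(27, -27)·P⁻¹ = [[135, 54], [81, 27]] · [[-1, 2], [-3, 5]] = [[-297, 540], [-162, 297]].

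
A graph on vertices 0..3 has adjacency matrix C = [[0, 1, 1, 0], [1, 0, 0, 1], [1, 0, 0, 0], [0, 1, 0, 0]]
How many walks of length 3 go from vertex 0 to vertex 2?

2

The number of length-3 walks from vertex 0 to vertex 2 is entry (0,2) of C³, where C is the adjacency matrix.
C² = [[2, 0, 0, 1], [0, 2, 1, 0], [0, 1, 1, 0], [1, 0, 0, 1]]
C³ = [[0, 3, 2, 0], [3, 0, 0, 2], [2, 0, 0, 1], [0, 2, 1, 0]]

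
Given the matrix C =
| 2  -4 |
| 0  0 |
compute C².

[[4, -8], [0, 0]]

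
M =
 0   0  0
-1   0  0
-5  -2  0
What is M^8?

[[0, 0, 0], [0, 0, 0], [0, 0, 0]]

M is strictly triangular, hence nilpotent: M^3 = 0, so M^8 = 0.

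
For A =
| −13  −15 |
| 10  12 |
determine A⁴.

tr A = −1 and det A = −6, so the characteristic polynomial is λ² − (−1)λ + (−6) with roots 2 and −3.
Eigenvectors give P = [[−1, 3], [1, −2]] with P⁻¹ = [[2, 3], [1, 1]], and A = P·diag(2, −3)·P⁻¹.
Then A⁴ = P·diag(16, 81)·P⁻¹ = [[−16, 243], [16, −162]] · [[2, 3], [1, 1]] = [[211, 195], [−130, −114]].

[[211, 195], [−130, −114]]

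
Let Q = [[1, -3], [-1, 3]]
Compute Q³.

Q² = [[4, -12], [-4, 12]]
Q³ = [[16, -48], [-16, 48]]

[[16, -48], [-16, 48]]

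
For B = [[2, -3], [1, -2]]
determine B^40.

[[1, 0], [0, 1]]

B² = I (check: tr B = 0 and det B = -1), so B^40 = I since 40 is even.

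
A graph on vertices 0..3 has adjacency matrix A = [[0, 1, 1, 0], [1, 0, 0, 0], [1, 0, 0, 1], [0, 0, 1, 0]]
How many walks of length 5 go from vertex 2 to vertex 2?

0

The number of length-5 walks from vertex 2 to vertex 2 is entry (2,2) of A⁵, where A is the adjacency matrix.
A² = [[2, 0, 0, 1], [0, 1, 1, 0], [0, 1, 2, 0], [1, 0, 0, 1]]
A³ = [[0, 2, 3, 0], [2, 0, 0, 1], [3, 0, 0, 2], [0, 1, 2, 0]]
A⁴ = [[5, 0, 0, 3], [0, 2, 3, 0], [0, 3, 5, 0], [3, 0, 0, 2]]
A⁵ = [[0, 5, 8, 0], [5, 0, 0, 3], [8, 0, 0, 5], [0, 3, 5, 0]]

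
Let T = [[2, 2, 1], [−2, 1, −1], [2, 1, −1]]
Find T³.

T² = [[2, 7, −1], [−8, −4, −2], [0, 4, 2]]
T³ = [[−12, 10, −4], [−12, −22, −2], [−4, 6, −6]]

[[−12, 10, −4], [−12, −22, −2], [−4, 6, −6]]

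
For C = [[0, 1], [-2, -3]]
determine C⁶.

[[-62, -63], [126, 127]]

tr C = -3 and det C = 2, so the characteristic polynomial is λ² − (-3)λ + (2) with roots -1 and -2.
Eigenvectors give P = [[-1, -1], [1, 2]] with P⁻¹ = [[-2, -1], [1, 1]], and C = P·diag(-1, -2)·P⁻¹.
Then C⁶ = P·diag(1, 64)·P⁻¹ = [[-1, -64], [1, 128]] · [[-2, -1], [1, 1]] = [[-62, -63], [126, 127]].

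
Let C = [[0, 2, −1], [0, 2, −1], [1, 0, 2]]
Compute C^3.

C^2 = [[−1, 4, −4], [−1, 4, −4], [2, 2, 3]]
C^3 = [[−4, 6, −11], [−4, 6, −11], [3, 8, 2]]

[[−4, 6, −11], [−4, 6, −11], [3, 8, 2]]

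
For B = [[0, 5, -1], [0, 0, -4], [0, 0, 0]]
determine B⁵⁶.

[[0, 0, 0], [0, 0, 0], [0, 0, 0]]

B is strictly triangular, hence nilpotent: B³ = 0, so B⁵⁶ = 0.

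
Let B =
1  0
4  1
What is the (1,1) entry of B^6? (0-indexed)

B = I + N where N = [[0, 0], [4, 0]] is strictly lower-triangular, so N^2 = 0.
(I + N)^6 = I + 6·N = [[1, 0], [24, 1]].

1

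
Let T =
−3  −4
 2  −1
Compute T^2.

[[1, 16], [−8, −7]]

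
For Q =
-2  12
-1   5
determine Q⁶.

[[-188, 756], [-63, 253]]

tr Q = 3 and det Q = 2, so the characteristic polynomial is λ² − (3)λ + (2) with roots 1 and 2.
Eigenvectors give P = [[4, 3], [1, 1]] with P⁻¹ = [[1, -3], [-1, 4]], and Q = P·diag(1, 2)·P⁻¹.
Then Q⁶ = P·diag(1, 64)·P⁻¹ = [[4, 192], [1, 64]] · [[1, -3], [-1, 4]] = [[-188, 756], [-63, 253]].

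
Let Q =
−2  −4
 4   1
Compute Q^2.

[[−12, 4], [−4, −15]]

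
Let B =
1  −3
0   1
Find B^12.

[[1, −36], [0, 1]]

B = I + N where N = [[0, −3], [0, 0]] is strictly upper-triangular, so N^2 = 0.
(I + N)^12 = I + 12·N = [[1, −36], [0, 1]].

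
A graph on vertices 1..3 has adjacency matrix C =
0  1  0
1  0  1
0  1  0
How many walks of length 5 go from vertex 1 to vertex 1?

0

The number of length-5 walks from vertex 1 to vertex 1 is entry (1,1) of C⁵, where C is the adjacency matrix.
C² = [[1, 0, 1], [0, 2, 0], [1, 0, 1]]
C³ = [[0, 2, 0], [2, 0, 2], [0, 2, 0]]
C⁴ = [[2, 0, 2], [0, 4, 0], [2, 0, 2]]
C⁵ = [[0, 4, 0], [4, 0, 4], [0, 4, 0]]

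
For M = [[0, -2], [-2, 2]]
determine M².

[[4, -4], [-4, 8]]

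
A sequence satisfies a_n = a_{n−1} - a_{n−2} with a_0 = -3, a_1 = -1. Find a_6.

-3

With companion matrix B = [[1, -1], [1, 0]], [a_n, a_{n−1}]ᵀ = B·[a_{n−1}, a_{n−2}]ᵀ, so [a_6, a_5]ᵀ = B^5·[a_1, a_0]ᵀ.
B^5 = [[0, 1], [-1, 1]], giving [a_6, a_5]ᵀ = [[-3], [-2]].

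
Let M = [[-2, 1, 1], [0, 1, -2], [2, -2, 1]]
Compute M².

[[6, -3, -3], [-4, 5, -4], [-2, -2, 7]]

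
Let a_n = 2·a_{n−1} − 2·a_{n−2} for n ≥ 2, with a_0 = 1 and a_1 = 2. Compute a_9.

32

With companion matrix A = [[2, −2], [1, 0]], [a_n, a_{n−1}]ᵀ = A·[a_{n−1}, a_{n−2}]ᵀ, so [a_9, a_8]ᵀ = A⁸·[a_1, a_0]ᵀ.
A⁸ = [[16, 0], [0, 16]], giving [a_9, a_8]ᵀ = [[32], [16]].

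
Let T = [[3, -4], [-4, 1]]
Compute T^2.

[[25, -16], [-16, 17]]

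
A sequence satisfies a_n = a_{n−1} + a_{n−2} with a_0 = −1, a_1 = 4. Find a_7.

With companion matrix Q = [[1, 1], [1, 0]], [a_n, a_{n−1}]ᵀ = Q·[a_{n−1}, a_{n−2}]ᵀ, so [a_7, a_6]ᵀ = Q⁶·[a_1, a_0]ᵀ.
Q⁶ = [[13, 8], [8, 5]], giving [a_7, a_6]ᵀ = [[44], [27]].

44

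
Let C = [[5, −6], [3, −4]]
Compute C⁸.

[[511, −510], [255, −254]]

tr C = 1 and det C = −2, so the characteristic polynomial is λ² − (1)λ + (−2) with roots 2 and −1.
Eigenvectors give P = [[2, 1], [1, 1]] with P⁻¹ = [[1, −1], [−1, 2]], and C = P·diag(2, −1)·P⁻¹.
Then C⁸ = P·diag(256, 1)·P⁻¹ = [[512, 1], [256, 1]] · [[1, −1], [−1, 2]] = [[511, −510], [255, −254]].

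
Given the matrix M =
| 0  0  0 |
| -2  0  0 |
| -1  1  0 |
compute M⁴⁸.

[[0, 0, 0], [0, 0, 0], [0, 0, 0]]

M is strictly triangular, hence nilpotent: M³ = 0, so M⁴⁸ = 0.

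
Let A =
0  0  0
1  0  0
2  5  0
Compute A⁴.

A is strictly triangular, hence nilpotent: A³ = 0, so A⁴ = 0.

[[0, 0, 0], [0, 0, 0], [0, 0, 0]]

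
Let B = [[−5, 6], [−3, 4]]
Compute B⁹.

tr B = −1 and det B = −2, so the characteristic polynomial is λ² − (−1)λ + (−2) with roots −2 and 1.
Eigenvectors give P = [[2, 1], [1, 1]] with P⁻¹ = [[1, −1], [−1, 2]], and B = P·diag(−2, 1)·P⁻¹.
Then B⁹ = P·diag(−512, 1)·P⁻¹ = [[−1024, 1], [−512, 1]] · [[1, −1], [−1, 2]] = [[−1025, 1026], [−513, 514]].

[[−1025, 1026], [−513, 514]]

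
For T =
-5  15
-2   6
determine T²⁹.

T² = T (a projection; rank 1, trace 1), so T²⁹ = T.

[[-5, 15], [-2, 6]]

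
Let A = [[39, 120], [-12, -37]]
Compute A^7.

[[21879, 65640], [-6564, -19693]]

tr A = 2 and det A = -3, so the characteristic polynomial is λ² − (2)λ + (-3) with roots 3 and -1.
Eigenvectors give P = [[-10, -3], [3, 1]] with P⁻¹ = [[-1, -3], [3, 10]], and A = P·diag(3, -1)·P⁻¹.
Then A^7 = P·diag(2187, -1)·P⁻¹ = [[-21870, 3], [6561, -1]] · [[-1, -3], [3, 10]] = [[21879, 65640], [-6564, -19693]].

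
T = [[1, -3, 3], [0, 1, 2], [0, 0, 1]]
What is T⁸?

T = I + N where N = [[0, -3, 3], [0, 0, 2], [0, 0, 0]] is strictly upper-triangular, so N³ = 0.
(I + N)⁸ = I + 8·N + 28·N² = [[1, -24, -144], [0, 1, 16], [0, 0, 1]].

[[1, -24, -144], [0, 1, 16], [0, 0, 1]]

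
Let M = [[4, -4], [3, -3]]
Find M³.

M² = [[4, -4], [3, -3]]
M³ = [[4, -4], [3, -3]]

[[4, -4], [3, -3]]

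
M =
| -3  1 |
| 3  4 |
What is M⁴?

M² = [[12, 1], [3, 19]]
M³ = [[-33, 16], [48, 79]]
M⁴ = [[147, 31], [93, 364]]

[[147, 31], [93, 364]]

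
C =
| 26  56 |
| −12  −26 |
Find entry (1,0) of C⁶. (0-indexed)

0

tr C = 0 and det C = −4, so the characteristic polynomial is λ² − (0)λ + (−4) with roots −2 and 2.
Eigenvectors give P = [[−2, −7], [1, 3]] with P⁻¹ = [[3, 7], [−1, −2]], and C = P·diag(−2, 2)·P⁻¹.
Then C⁶ = P·diag(64, 64)·P⁻¹ = [[−128, −448], [64, 192]] · [[3, 7], [−1, −2]] = [[64, 0], [0, 64]].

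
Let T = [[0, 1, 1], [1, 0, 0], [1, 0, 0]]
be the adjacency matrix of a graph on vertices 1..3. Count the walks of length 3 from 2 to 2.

The number of length-3 walks from vertex 2 to vertex 2 is entry (2,2) of T³, where T is the adjacency matrix.
T² = [[2, 0, 0], [0, 1, 1], [0, 1, 1]]
T³ = [[0, 2, 2], [2, 0, 0], [2, 0, 0]]

0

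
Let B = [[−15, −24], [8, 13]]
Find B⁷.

tr B = −2 and det B = −3, so the characteristic polynomial is λ² − (−2)λ + (−3) with roots −3 and 1.
Eigenvectors give P = [[−2, −3], [1, 2]] with P⁻¹ = [[−2, −3], [1, 2]], and B = P·diag(−3, 1)·P⁻¹.
Then B⁷ = P·diag(−2187, 1)·P⁻¹ = [[4374, −3], [−2187, 2]] · [[−2, −3], [1, 2]] = [[−8751, −13128], [4376, 6565]].

[[−8751, −13128], [4376, 6565]]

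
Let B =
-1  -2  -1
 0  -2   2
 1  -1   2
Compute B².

[[0, 7, -5], [2, 2, 0], [1, -2, 1]]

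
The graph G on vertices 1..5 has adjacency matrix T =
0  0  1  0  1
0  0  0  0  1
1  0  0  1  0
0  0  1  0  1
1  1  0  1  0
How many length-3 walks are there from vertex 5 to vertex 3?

0

The number of length-3 walks from vertex 5 to vertex 3 is entry (5,3) of T^3, where T is the adjacency matrix.
T^2 = [[2, 1, 0, 2, 0], [1, 1, 0, 1, 0], [0, 0, 2, 0, 2], [2, 1, 0, 2, 0], [0, 0, 2, 0, 3]]
T^3 = [[0, 0, 4, 0, 5], [0, 0, 2, 0, 3], [4, 2, 0, 4, 0], [0, 0, 4, 0, 5], [5, 3, 0, 5, 0]]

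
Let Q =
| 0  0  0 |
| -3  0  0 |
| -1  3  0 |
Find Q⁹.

[[0, 0, 0], [0, 0, 0], [0, 0, 0]]

Q is strictly triangular, hence nilpotent: Q³ = 0, so Q⁹ = 0.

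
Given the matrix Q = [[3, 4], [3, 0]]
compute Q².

[[21, 12], [9, 12]]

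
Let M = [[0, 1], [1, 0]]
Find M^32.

[[1, 0], [0, 1]]

M² = I (check: tr M = 0 and det M = −1), so M^32 = I since 32 is even.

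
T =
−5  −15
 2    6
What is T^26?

T² = T (a projection; rank 1, trace 1), so T^26 = T.

[[−5, −15], [2, 6]]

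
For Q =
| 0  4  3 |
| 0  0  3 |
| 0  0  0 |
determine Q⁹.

[[0, 0, 0], [0, 0, 0], [0, 0, 0]]

Q is strictly triangular, hence nilpotent: Q³ = 0, so Q⁹ = 0.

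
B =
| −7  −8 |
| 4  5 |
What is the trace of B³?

−26

tr B = −2 and det B = −3, so the characteristic polynomial is λ² − (−2)λ + (−3) with roots 1 and −3.
Eigenvectors give P = [[−1, −2], [1, 1]] with P⁻¹ = [[1, 2], [−1, −1]], and B = P·diag(1, −3)·P⁻¹.
Then B³ = P·diag(1, −27)·P⁻¹ = [[−1, 54], [1, −27]] · [[1, 2], [−1, −1]] = [[−55, −56], [28, 29]].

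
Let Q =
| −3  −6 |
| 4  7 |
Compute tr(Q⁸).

6562

tr Q = 4 and det Q = 3, so the characteristic polynomial is λ² − (4)λ + (3) with roots 1 and 3.
Eigenvectors give P = [[3, −1], [−2, 1]] with P⁻¹ = [[1, 1], [2, 3]], and Q = P·diag(1, 3)·P⁻¹.
Then Q⁸ = P·diag(1, 6561)·P⁻¹ = [[3, −6561], [−2, 6561]] · [[1, 1], [2, 3]] = [[−13119, −19680], [13120, 19681]].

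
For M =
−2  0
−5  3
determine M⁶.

[[64, 0], [−665, 729]]

tr M = 1 and det M = −6, so the characteristic polynomial is λ² − (1)λ + (−6) with roots 3 and −2.
Eigenvectors give P = [[0, 1], [1, 1]] with P⁻¹ = [[−1, 1], [1, 0]], and M = P·diag(3, −2)·P⁻¹.
Then M⁶ = P·diag(729, 64)·P⁻¹ = [[0, 64], [729, 64]] · [[−1, 1], [1, 0]] = [[64, 0], [−665, 729]].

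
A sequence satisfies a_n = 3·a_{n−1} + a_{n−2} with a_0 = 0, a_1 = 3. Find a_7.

3567

With companion matrix Q = [[3, 1], [1, 0]], [a_n, a_{n−1}]ᵀ = Q·[a_{n−1}, a_{n−2}]ᵀ, so [a_7, a_6]ᵀ = Q⁶·[a_1, a_0]ᵀ.
Q⁶ = [[1189, 360], [360, 109]], giving [a_7, a_6]ᵀ = [[3567], [1080]].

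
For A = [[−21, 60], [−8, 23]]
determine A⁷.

[[−10941, 32820], [−4376, 13127]]

tr A = 2 and det A = −3, so the characteristic polynomial is λ² − (2)λ + (−3) with roots 3 and −1.
Eigenvectors give P = [[−5, 3], [−2, 1]] with P⁻¹ = [[1, −3], [2, −5]], and A = P·diag(3, −1)·P⁻¹.
Then A⁷ = P·diag(2187, −1)·P⁻¹ = [[−10935, −3], [−4374, −1]] · [[1, −3], [2, −5]] = [[−10941, 32820], [−4376, 13127]].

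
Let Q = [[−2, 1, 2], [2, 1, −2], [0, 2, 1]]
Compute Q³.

[[−6, 1, 2], [2, −3, −2], [0, 2, −3]]

Q² = [[6, 3, −4], [−2, −1, 0], [4, 4, −3]]
Q³ = [[−6, 1, 2], [2, −3, −2], [0, 2, −3]]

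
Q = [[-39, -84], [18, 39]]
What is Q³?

[[-351, -756], [162, 351]]

tr Q = 0 and det Q = -9, so the characteristic polynomial is λ² − (0)λ + (-9) with roots -3 and 3.
Eigenvectors give P = [[7, 2], [-3, -1]] with P⁻¹ = [[1, 2], [-3, -7]], and Q = P·diag(-3, 3)·P⁻¹.
Then Q³ = P·diag(-27, 27)·P⁻¹ = [[-189, 54], [81, -27]] · [[1, 2], [-3, -7]] = [[-351, -756], [162, 351]].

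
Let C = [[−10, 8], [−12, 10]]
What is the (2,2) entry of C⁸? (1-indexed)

256

tr C = 0 and det C = −4, so the characteristic polynomial is λ² − (0)λ + (−4) with roots 2 and −2.
Eigenvectors give P = [[−2, 1], [−3, 1]] with P⁻¹ = [[1, −1], [3, −2]], and C = P·diag(2, −2)·P⁻¹.
Then C⁸ = P·diag(256, 256)·P⁻¹ = [[−512, 256], [−768, 256]] · [[1, −1], [3, −2]] = [[256, 0], [0, 256]].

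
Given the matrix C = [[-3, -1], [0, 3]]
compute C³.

[[-27, -9], [0, 27]]

C² = [[9, 0], [0, 9]]
C³ = [[-27, -9], [0, 27]]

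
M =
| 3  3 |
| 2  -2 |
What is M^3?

M^2 = [[15, 3], [2, 10]]
M^3 = [[51, 39], [26, -14]]

[[51, 39], [26, -14]]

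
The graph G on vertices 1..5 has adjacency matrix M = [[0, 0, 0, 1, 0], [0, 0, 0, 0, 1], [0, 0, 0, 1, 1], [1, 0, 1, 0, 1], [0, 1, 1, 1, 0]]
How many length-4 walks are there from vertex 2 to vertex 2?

The number of length-4 walks from vertex 2 to vertex 2 is entry (2,2) of M^4, where M is the adjacency matrix.
M^2 = [[1, 0, 1, 0, 1], [0, 1, 1, 1, 0], [1, 1, 2, 1, 1], [0, 1, 1, 3, 1], [1, 0, 1, 1, 3]]
M^3 = [[0, 1, 1, 3, 1], [1, 0, 1, 1, 3], [1, 1, 2, 4, 4], [3, 1, 4, 2, 5], [1, 3, 4, 5, 2]]
M^4 = [[3, 1, 4, 2, 5], [1, 3, 4, 5, 2], [4, 4, 8, 7, 7], [2, 5, 7, 12, 7], [5, 2, 7, 7, 12]]

3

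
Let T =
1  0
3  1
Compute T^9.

T = I + N where N = [[0, 0], [3, 0]] is strictly lower-triangular, so N^2 = 0.
(I + N)^9 = I + 9·N = [[1, 0], [27, 1]].

[[1, 0], [27, 1]]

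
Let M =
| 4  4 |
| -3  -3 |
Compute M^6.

M² = M (a projection; rank 1, trace 1), so M^6 = M.

[[4, 4], [-3, -3]]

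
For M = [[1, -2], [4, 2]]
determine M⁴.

M² = [[-7, -6], [12, -4]]
M³ = [[-31, 2], [-4, -32]]
M⁴ = [[-23, 66], [-132, -56]]

[[-23, 66], [-132, -56]]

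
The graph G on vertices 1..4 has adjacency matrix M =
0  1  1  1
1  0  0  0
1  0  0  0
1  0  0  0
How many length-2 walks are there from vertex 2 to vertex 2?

1

The number of length-2 walks from vertex 2 to vertex 2 is entry (2,2) of M², where M is the adjacency matrix.
M² = [[3, 0, 0, 0], [0, 1, 1, 1], [0, 1, 1, 1], [0, 1, 1, 1]]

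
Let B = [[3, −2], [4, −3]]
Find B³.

B² = I (check: tr B = 0 and det B = −1), so B³ = B since 3 is odd.

[[3, −2], [4, −3]]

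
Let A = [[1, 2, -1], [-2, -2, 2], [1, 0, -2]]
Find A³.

A² = [[-4, -2, 5], [4, 0, -6], [-1, 2, 3]]
A³ = [[5, -4, -10], [-2, 8, 8], [-2, -6, -1]]

[[5, -4, -10], [-2, 8, 8], [-2, -6, -1]]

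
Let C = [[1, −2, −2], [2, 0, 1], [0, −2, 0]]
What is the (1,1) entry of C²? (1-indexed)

−3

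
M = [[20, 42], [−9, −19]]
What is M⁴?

[[106, 210], [−45, −89]]

tr M = 1 and det M = −2, so the characteristic polynomial is λ² − (1)λ + (−2) with roots −1 and 2.
Eigenvectors give P = [[−2, 7], [1, −3]] with P⁻¹ = [[3, 7], [1, 2]], and M = P·diag(−1, 2)·P⁻¹.
Then M⁴ = P·diag(1, 16)·P⁻¹ = [[−2, 112], [1, −48]] · [[3, 7], [1, 2]] = [[106, 210], [−45, −89]].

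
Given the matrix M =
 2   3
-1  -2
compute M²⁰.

[[1, 0], [0, 1]]

M² = I (check: tr M = 0 and det M = -1), so M²⁰ = I since 20 is even.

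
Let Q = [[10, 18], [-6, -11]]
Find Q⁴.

[[-44, -90], [30, 61]]

tr Q = -1 and det Q = -2, so the characteristic polynomial is λ² − (-1)λ + (-2) with roots -2 and 1.
Eigenvectors give P = [[-3, -2], [2, 1]] with P⁻¹ = [[1, 2], [-2, -3]], and Q = P·diag(-2, 1)·P⁻¹.
Then Q⁴ = P·diag(16, 1)·P⁻¹ = [[-48, -2], [32, 1]] · [[1, 2], [-2, -3]] = [[-44, -90], [30, 61]].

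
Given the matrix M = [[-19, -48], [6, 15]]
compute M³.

[[-235, -624], [78, 207]]

tr M = -4 and det M = 3, so the characteristic polynomial is λ² − (-4)λ + (3) with roots -3 and -1.
Eigenvectors give P = [[-3, -8], [1, 3]] with P⁻¹ = [[-3, -8], [1, 3]], and M = P·diag(-3, -1)·P⁻¹.
Then M³ = P·diag(-27, -1)·P⁻¹ = [[81, 8], [-27, -3]] · [[-3, -8], [1, 3]] = [[-235, -624], [78, 207]].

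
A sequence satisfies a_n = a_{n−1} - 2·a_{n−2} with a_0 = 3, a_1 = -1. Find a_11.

With companion matrix B = [[1, -2], [1, 0]], [a_n, a_{n−1}]ᵀ = B·[a_{n−1}, a_{n−2}]ᵀ, so [a_11, a_10]ᵀ = B¹⁰·[a_1, a_0]ᵀ.
B¹⁰ = [[23, 22], [-11, 34]], giving [a_11, a_10]ᵀ = [[43], [113]].

43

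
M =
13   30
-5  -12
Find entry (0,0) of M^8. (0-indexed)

tr M = 1 and det M = -6, so the characteristic polynomial is λ² − (1)λ + (-6) with roots -2 and 3.
Eigenvectors give P = [[2, -3], [-1, 1]] with P⁻¹ = [[-1, -3], [-1, -2]], and M = P·diag(-2, 3)·P⁻¹.
Then M^8 = P·diag(256, 6561)·P⁻¹ = [[512, -19683], [-256, 6561]] · [[-1, -3], [-1, -2]] = [[19171, 37830], [-6305, -12354]].

19171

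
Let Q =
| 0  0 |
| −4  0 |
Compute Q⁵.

[[0, 0], [0, 0]]

Q is strictly triangular, hence nilpotent: Q² = 0, so Q⁵ = 0.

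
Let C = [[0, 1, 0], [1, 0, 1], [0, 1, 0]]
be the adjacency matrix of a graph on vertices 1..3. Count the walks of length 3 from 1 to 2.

The number of length-3 walks from vertex 1 to vertex 2 is entry (1,2) of C³, where C is the adjacency matrix.
C² = [[1, 0, 1], [0, 2, 0], [1, 0, 1]]
C³ = [[0, 2, 0], [2, 0, 2], [0, 2, 0]]

2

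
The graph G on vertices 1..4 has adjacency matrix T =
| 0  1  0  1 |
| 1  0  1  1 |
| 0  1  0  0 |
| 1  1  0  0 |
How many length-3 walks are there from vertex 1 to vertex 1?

2

The number of length-3 walks from vertex 1 to vertex 1 is entry (1,1) of T^3, where T is the adjacency matrix.
T^2 = [[2, 1, 1, 1], [1, 3, 0, 1], [1, 0, 1, 1], [1, 1, 1, 2]]
T^3 = [[2, 4, 1, 3], [4, 2, 3, 4], [1, 3, 0, 1], [3, 4, 1, 2]]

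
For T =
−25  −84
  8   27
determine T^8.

tr T = 2 and det T = −3, so the characteristic polynomial is λ² − (2)λ + (−3) with roots 3 and −1.
Eigenvectors give P = [[−3, 7], [1, −2]] with P⁻¹ = [[2, 7], [1, 3]], and T = P·diag(3, −1)·P⁻¹.
Then T^8 = P·diag(6561, 1)·P⁻¹ = [[−19683, 7], [6561, −2]] · [[2, 7], [1, 3]] = [[−39359, −137760], [13120, 45921]].

[[−39359, −137760], [13120, 45921]]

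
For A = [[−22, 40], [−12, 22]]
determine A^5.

tr A = 0 and det A = −4, so the characteristic polynomial is λ² − (0)λ + (−4) with roots −2 and 2.
Eigenvectors give P = [[2, −5], [1, −3]] with P⁻¹ = [[3, −5], [1, −2]], and A = P·diag(−2, 2)·P⁻¹.
Then A^5 = P·diag(−32, 32)·P⁻¹ = [[−64, −160], [−32, −96]] · [[3, −5], [1, −2]] = [[−352, 640], [−192, 352]].

[[−352, 640], [−192, 352]]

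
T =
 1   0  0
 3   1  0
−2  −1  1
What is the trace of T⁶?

3

T = I + N where N = [[0, 0, 0], [3, 0, 0], [−2, −1, 0]] is strictly lower-triangular, so N³ = 0.
(I + N)⁶ = I + 6·N + 15·N² = [[1, 0, 0], [18, 1, 0], [−57, −6, 1]].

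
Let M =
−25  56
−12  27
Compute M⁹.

[[−118105, 275576], [−59052, 137787]]

tr M = 2 and det M = −3, so the characteristic polynomial is λ² − (2)λ + (−3) with roots −1 and 3.
Eigenvectors give P = [[7, 2], [3, 1]] with P⁻¹ = [[1, −2], [−3, 7]], and M = P·diag(−1, 3)·P⁻¹.
Then M⁹ = P·diag(−1, 19683)·P⁻¹ = [[−7, 39366], [−3, 19683]] · [[1, −2], [−3, 7]] = [[−118105, 275576], [−59052, 137787]].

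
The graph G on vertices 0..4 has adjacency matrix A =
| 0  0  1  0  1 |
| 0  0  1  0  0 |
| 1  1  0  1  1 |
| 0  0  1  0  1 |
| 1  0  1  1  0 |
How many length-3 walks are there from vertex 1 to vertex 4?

2

The number of length-3 walks from vertex 1 to vertex 4 is entry (1,4) of A^3, where A is the adjacency matrix.
A^2 = [[2, 1, 1, 2, 1], [1, 1, 0, 1, 1], [1, 0, 4, 1, 2], [2, 1, 1, 2, 1], [1, 1, 2, 1, 3]]
A^3 = [[2, 1, 6, 2, 5], [1, 0, 4, 1, 2], [6, 4, 4, 6, 6], [2, 1, 6, 2, 5], [5, 2, 6, 5, 4]]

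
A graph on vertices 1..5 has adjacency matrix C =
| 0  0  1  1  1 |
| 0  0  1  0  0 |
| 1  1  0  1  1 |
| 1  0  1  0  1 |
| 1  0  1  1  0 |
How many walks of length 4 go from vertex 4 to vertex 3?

The number of length-4 walks from vertex 4 to vertex 3 is entry (4,3) of C^4, where C is the adjacency matrix.
C^2 = [[3, 1, 2, 2, 2], [1, 1, 0, 1, 1], [2, 0, 4, 2, 2], [2, 1, 2, 3, 2], [2, 1, 2, 2, 3]]
C^3 = [[6, 2, 8, 7, 7], [2, 0, 4, 2, 2], [8, 4, 6, 8, 8], [7, 2, 8, 6, 7], [7, 2, 8, 7, 6]]
C^4 = [[22, 8, 22, 21, 21], [8, 4, 6, 8, 8], [22, 6, 28, 22, 22], [21, 8, 22, 22, 21], [21, 8, 22, 21, 22]]

22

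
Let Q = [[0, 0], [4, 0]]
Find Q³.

Q is strictly triangular, hence nilpotent: Q² = 0, so Q³ = 0.

[[0, 0], [0, 0]]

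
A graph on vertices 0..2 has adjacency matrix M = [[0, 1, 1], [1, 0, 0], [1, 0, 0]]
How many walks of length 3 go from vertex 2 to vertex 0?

2

The number of length-3 walks from vertex 2 to vertex 0 is entry (2,0) of M^3, where M is the adjacency matrix.
M^2 = [[2, 0, 0], [0, 1, 1], [0, 1, 1]]
M^3 = [[0, 2, 2], [2, 0, 0], [2, 0, 0]]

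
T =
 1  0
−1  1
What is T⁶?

T = I + N where N = [[0, 0], [−1, 0]] is strictly lower-triangular, so N² = 0.
(I + N)⁶ = I + 6·N = [[1, 0], [−6, 1]].

[[1, 0], [−6, 1]]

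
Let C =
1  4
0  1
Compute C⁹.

[[1, 36], [0, 1]]

C = I + N where N = [[0, 4], [0, 0]] is strictly upper-triangular, so N² = 0.
(I + N)⁹ = I + 9·N = [[1, 36], [0, 1]].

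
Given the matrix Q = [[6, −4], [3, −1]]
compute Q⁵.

tr Q = 5 and det Q = 6, so the characteristic polynomial is λ² − (5)λ + (6) with roots 3 and 2.
Eigenvectors give P = [[4, 1], [3, 1]] with P⁻¹ = [[1, −1], [−3, 4]], and Q = P·diag(3, 2)·P⁻¹.
Then Q⁵ = P·diag(243, 32)·P⁻¹ = [[972, 32], [729, 32]] · [[1, −1], [−3, 4]] = [[876, −844], [633, −601]].

[[876, −844], [633, −601]]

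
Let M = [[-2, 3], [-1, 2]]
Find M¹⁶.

[[1, 0], [0, 1]]

M² = I (check: tr M = 0 and det M = -1), so M¹⁶ = I since 16 is even.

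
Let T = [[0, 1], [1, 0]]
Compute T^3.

[[0, 1], [1, 0]]

T² = I (check: tr T = 0 and det T = −1), so T^3 = T since 3 is odd.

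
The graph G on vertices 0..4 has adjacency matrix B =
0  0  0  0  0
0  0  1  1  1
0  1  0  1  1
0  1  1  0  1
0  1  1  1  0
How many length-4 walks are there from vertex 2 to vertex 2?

21

The number of length-4 walks from vertex 2 to vertex 2 is entry (2,2) of B^4, where B is the adjacency matrix.
B^2 = [[0, 0, 0, 0, 0], [0, 3, 2, 2, 2], [0, 2, 3, 2, 2], [0, 2, 2, 3, 2], [0, 2, 2, 2, 3]]
B^3 = [[0, 0, 0, 0, 0], [0, 6, 7, 7, 7], [0, 7, 6, 7, 7], [0, 7, 7, 6, 7], [0, 7, 7, 7, 6]]
B^4 = [[0, 0, 0, 0, 0], [0, 21, 20, 20, 20], [0, 20, 21, 20, 20], [0, 20, 20, 21, 20], [0, 20, 20, 20, 21]]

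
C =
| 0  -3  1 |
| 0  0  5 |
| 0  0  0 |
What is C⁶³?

[[0, 0, 0], [0, 0, 0], [0, 0, 0]]

C is strictly triangular, hence nilpotent: C³ = 0, so C⁶³ = 0.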